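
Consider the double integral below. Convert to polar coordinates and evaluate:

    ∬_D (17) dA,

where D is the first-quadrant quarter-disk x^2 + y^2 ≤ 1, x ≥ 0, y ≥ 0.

The region D is 0 ≤ r ≤ 1, 0 ≤ θ ≤ π/2 in polar coordinates, where x = r cos(θ), y = r sin(θ), and dA = r dr dθ.

Under the substitution, the integrand becomes 17, so

    ∬_D (17) dA = ∫_{0}^{π/2} ∫_{0}^{1} (17) · r dr dθ.

Inner integral (in r): ∫_{0}^{1} (17) · r dr = 17/2.

Outer integral (in θ): ∫_{0}^{π/2} (17/2) dθ = 17π/4.

Therefore ∬_D (17) dA = 17π/4.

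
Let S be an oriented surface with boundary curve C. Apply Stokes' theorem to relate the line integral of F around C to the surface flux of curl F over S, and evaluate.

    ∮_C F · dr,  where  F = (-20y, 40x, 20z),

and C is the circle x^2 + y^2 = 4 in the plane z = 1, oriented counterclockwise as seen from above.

Let S be the flat disk x^2 + y^2 ≤ 4 in the plane z = 1, with upward unit normal n̂ = ẑ. By Stokes' theorem,

    ∮_C F · dr = ∬_S (∇ × F) · n̂ dS = ∬_D (curl F)_z dA,

where D is the disk x^2 + y^2 ≤ 4.

Compute the curl of F = (-20y, 40x, 20z):
    (∇ × F)_x = ∂F_z/∂y - ∂F_y/∂z = 0,
    (∇ × F)_y = ∂F_x/∂z - ∂F_z/∂x = 0,
    (∇ × F)_z = ∂F_y/∂x - ∂F_x/∂y = 60.

On z = 1, (curl F)_z = 60.

Convert to polar (x = r cos θ, y = r sin θ, dA = r dr dθ); the integrand becomes 60, so

    ∬_D (curl F)_z dA = ∫_0^{2π} ∫_0^{2} (60) · r dr dθ.

Inner (r from 0 to 2): 120.
Outer (θ from 0 to 2π): 240π.

Therefore ∮_C F · dr = 240π.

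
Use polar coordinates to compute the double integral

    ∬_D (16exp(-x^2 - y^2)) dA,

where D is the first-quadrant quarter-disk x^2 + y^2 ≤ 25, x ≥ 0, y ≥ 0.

The region D is 0 ≤ r ≤ 5, 0 ≤ θ ≤ π/2 in polar coordinates, where x = r cos(θ), y = r sin(θ), and dA = r dr dθ.

Under the substitution, the integrand becomes 16exp(-r^2), so

    ∬_D (16exp(-x^2 - y^2)) dA = ∫_{0}^{π/2} ∫_{0}^{5} (16exp(-r^2)) · r dr dθ.

Inner integral (in r): ∫_{0}^{5} (16exp(-r^2)) · r dr = 8 - 8exp(-25).

Outer integral (in θ): ∫_{0}^{π/2} (8 - 8exp(-25)) dθ = -4π exp(-25) + 4π.

Therefore ∬_D (16exp(-x^2 - y^2)) dA = -4π exp(-25) + 4π.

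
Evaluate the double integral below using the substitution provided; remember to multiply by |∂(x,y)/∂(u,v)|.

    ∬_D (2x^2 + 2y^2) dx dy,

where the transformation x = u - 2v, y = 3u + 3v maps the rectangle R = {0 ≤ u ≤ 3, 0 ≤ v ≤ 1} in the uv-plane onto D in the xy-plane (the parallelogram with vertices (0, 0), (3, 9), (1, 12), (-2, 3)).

Compute the Jacobian determinant of (x, y) with respect to (u, v):

    ∂(x,y)/∂(u,v) = | 1  -2 | = (1)(3) - (-2)(3) = 9.
                   | 3  3 |

Its absolute value is |J| = 9 (the area scaling factor).

Substituting x = u - 2v, y = 3u + 3v into the integrand,

    2x^2 + 2y^2 → 20u^2 + 28u v + 26v^2,

so the integral becomes

    ∬_R (20u^2 + 28u v + 26v^2) · |J| du dv = ∫_0^3 ∫_0^1 (180u^2 + 252u v + 234v^2) dv du.

Inner (v): 180u^2 + 126u + 78.
Outer (u): 2421.

Therefore ∬_D (2x^2 + 2y^2) dx dy = 2421.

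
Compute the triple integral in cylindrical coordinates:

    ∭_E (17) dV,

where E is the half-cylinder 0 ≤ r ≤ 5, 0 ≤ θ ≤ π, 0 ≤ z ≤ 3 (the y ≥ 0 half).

In cylindrical coordinates, x = r cos(θ), y = r sin(θ), z = z, and dV = r dr dθ dz.

The integrand becomes 17, so

    ∭_E (17) dV = ∫_{0}^{π} ∫_{0}^{5} ∫_{0}^{3} (17) · r dz dr dθ.

Inner (z): 51r.
Middle (r from 0 to 5): 1275/2.
Outer (θ): 1275π/2.

Therefore the triple integral equals 1275π/2.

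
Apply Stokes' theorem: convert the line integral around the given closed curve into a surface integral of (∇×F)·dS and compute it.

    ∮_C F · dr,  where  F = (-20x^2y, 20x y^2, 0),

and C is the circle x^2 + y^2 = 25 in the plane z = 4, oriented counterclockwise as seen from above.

Let S be the flat disk x^2 + y^2 ≤ 25 in the plane z = 4, with upward unit normal n̂ = ẑ. By Stokes' theorem,

    ∮_C F · dr = ∬_S (∇ × F) · n̂ dS = ∬_D (curl F)_z dA,

where D is the disk x^2 + y^2 ≤ 25.

Compute the curl of F = (-20x^2y, 20x y^2, 0):
    (∇ × F)_x = ∂F_z/∂y - ∂F_y/∂z = 0,
    (∇ × F)_y = ∂F_x/∂z - ∂F_z/∂x = 0,
    (∇ × F)_z = ∂F_y/∂x - ∂F_x/∂y = 20x^2 + 20y^2.

On z = 4, (curl F)_z = 20x^2 + 20y^2.

Convert to polar (x = r cos θ, y = r sin θ, dA = r dr dθ); the integrand becomes 20r^2, so

    ∬_D (curl F)_z dA = ∫_0^{2π} ∫_0^{5} (20r^2) · r dr dθ.

Inner (r from 0 to 5): 3125.
Outer (θ from 0 to 2π): 6250π.

Therefore ∮_C F · dr = 6250π.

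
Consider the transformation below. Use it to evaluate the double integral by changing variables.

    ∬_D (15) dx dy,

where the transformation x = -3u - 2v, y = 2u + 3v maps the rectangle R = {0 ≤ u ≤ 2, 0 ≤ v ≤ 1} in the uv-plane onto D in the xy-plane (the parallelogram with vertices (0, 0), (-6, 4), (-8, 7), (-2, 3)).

Compute the Jacobian determinant of (x, y) with respect to (u, v):

    ∂(x,y)/∂(u,v) = | -3  -2 | = (-3)(3) - (-2)(2) = -5.
                   | 2  3 |

Its absolute value is |J| = 5 (the area scaling factor).

Substituting x = -3u - 2v, y = 2u + 3v into the integrand,

    15 → 15,

so the integral becomes

    ∬_R (15) · |J| du dv = ∫_0^2 ∫_0^1 (75) dv du.

Inner (v): 75.
Outer (u): 150.

Therefore ∬_D (15) dx dy = 150.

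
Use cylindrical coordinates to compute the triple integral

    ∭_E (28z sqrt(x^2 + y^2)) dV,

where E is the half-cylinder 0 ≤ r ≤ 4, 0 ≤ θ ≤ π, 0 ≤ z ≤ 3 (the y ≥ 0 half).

In cylindrical coordinates, x = r cos(θ), y = r sin(θ), z = z, and dV = r dr dθ dz.

The integrand becomes 28r z, so

    ∭_E (28z sqrt(x^2 + y^2)) dV = ∫_{0}^{π} ∫_{0}^{4} ∫_{0}^{3} (28r z) · r dz dr dθ.

Inner (z): 126r^2.
Middle (r from 0 to 4): 2688.
Outer (θ): 2688π.

Therefore the triple integral equals 2688π.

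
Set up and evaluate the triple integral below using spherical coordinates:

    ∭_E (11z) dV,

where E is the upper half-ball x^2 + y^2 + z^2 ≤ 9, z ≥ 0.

In spherical coordinates, x = ρ sin(φ) cos(θ), y = ρ sin(φ) sin(θ), z = ρ cos(φ), and dV = ρ^2 sin(φ) dρ dφ dθ.

The integrand becomes 11ρ cos(φ), so

    ∭_E (11z) dV = ∫_{0}^{2π} ∫_{0}^{π/2} ∫_{0}^{3} (11ρ cos(φ)) · ρ^2 sin(φ) dρ dφ dθ.

Inner (ρ): 891sin(2φ)/8.
Middle (φ): 891/8.
Outer (θ): 891π/4.

Therefore the triple integral equals 891π/4.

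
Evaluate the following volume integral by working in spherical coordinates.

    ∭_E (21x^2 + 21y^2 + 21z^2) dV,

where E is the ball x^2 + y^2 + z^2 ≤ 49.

In spherical coordinates, x = ρ sin(φ) cos(θ), y = ρ sin(φ) sin(θ), z = ρ cos(φ), and dV = ρ^2 sin(φ) dρ dφ dθ.

The integrand becomes 21ρ^2, so

    ∭_E (21x^2 + 21y^2 + 21z^2) dV = ∫_{0}^{2π} ∫_{0}^{π} ∫_{0}^{7} (21ρ^2) · ρ^2 sin(φ) dρ dφ dθ.

Inner (ρ): 352947sin(φ)/5.
Middle (φ): 705894/5.
Outer (θ): 1411788π/5.

Therefore the triple integral equals 1411788π/5.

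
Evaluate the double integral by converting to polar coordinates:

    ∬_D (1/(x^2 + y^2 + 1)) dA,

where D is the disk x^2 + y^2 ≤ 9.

The region D is 0 ≤ r ≤ 3, 0 ≤ θ ≤ 2π in polar coordinates, where x = r cos(θ), y = r sin(θ), and dA = r dr dθ.

Under the substitution, the integrand becomes 1/(r^2 + 1), so

    ∬_D (1/(x^2 + y^2 + 1)) dA = ∫_{0}^{2π} ∫_{0}^{3} (1/(r^2 + 1)) · r dr dθ.

Inner integral (in r): ∫_{0}^{3} (1/(r^2 + 1)) · r dr = log(10)/2.

Outer integral (in θ): ∫_{0}^{2π} (log(10)/2) dθ = π log(10).

Therefore ∬_D (1/(x^2 + y^2 + 1)) dA = π log(10).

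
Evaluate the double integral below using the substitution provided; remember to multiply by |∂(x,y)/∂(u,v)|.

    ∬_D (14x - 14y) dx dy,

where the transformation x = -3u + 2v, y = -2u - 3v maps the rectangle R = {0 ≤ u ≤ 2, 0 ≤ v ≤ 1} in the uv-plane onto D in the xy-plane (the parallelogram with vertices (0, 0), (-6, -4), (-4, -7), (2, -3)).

Compute the Jacobian determinant of (x, y) with respect to (u, v):

    ∂(x,y)/∂(u,v) = | -3  2 | = (-3)(-3) - (2)(-2) = 13.
                   | -2  -3 |

Its absolute value is |J| = 13 (the area scaling factor).

Substituting x = -3u + 2v, y = -2u - 3v into the integrand,

    14x - 14y → -14u + 70v,

so the integral becomes

    ∬_R (-14u + 70v) · |J| du dv = ∫_0^2 ∫_0^1 (-182u + 910v) dv du.

Inner (v): 455 - 182u.
Outer (u): 546.

Therefore ∬_D (14x - 14y) dx dy = 546.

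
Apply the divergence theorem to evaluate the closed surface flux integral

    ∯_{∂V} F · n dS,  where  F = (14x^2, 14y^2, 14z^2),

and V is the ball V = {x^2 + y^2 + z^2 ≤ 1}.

By the divergence theorem,

    ∯_{∂V} F · n dS = ∭_V (∇ · F) dV.

Compute the divergence:
    ∇ · F = ∂F_x/∂x + ∂F_y/∂y + ∂F_z/∂z = 28x + 28y + 28z.

In spherical coordinates, x = ρ sin(φ) cos(θ), y = ρ sin(φ) sin(θ), z = ρ cos(φ), dV = ρ^2 sin(φ) dρ dφ dθ, with 0 ≤ ρ ≤ 1, 0 ≤ φ ≤ π, 0 ≤ θ ≤ 2π.

The integrand, after substitution and multiplying by the volume element, becomes (28ρ (sqrt(2)sin(φ)sin(θ + π/4) + cos(φ))) · ρ^2 sin(φ), so

    ∭_V (∇·F) dV = ∫_0^{2π} ∫_0^{π} ∫_0^{1} (28ρ (sqrt(2)sin(φ)sin(θ + π/4) + cos(φ))) · ρ^2 sin(φ) dρ dφ dθ.

Inner (ρ from 0 to 1): 7(sqrt(2)sin(φ)sin(θ + π/4) + cos(φ))sin(φ).
Middle (φ from 0 to π): 7sqrt(2)π sin(θ + π/4)/2.
Outer (θ from 0 to 2π): 0.

Therefore ∯_{∂V} F · n dS = 0.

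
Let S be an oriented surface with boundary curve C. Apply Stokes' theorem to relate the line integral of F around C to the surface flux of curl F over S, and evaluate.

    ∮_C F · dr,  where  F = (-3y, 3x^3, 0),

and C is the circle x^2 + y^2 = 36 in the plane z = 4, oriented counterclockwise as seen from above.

Let S be the flat disk x^2 + y^2 ≤ 36 in the plane z = 4, with upward unit normal n̂ = ẑ. By Stokes' theorem,

    ∮_C F · dr = ∬_S (∇ × F) · n̂ dS = ∬_D (curl F)_z dA,

where D is the disk x^2 + y^2 ≤ 36.

Compute the curl of F = (-3y, 3x^3, 0):
    (∇ × F)_x = ∂F_z/∂y - ∂F_y/∂z = 0,
    (∇ × F)_y = ∂F_x/∂z - ∂F_z/∂x = 0,
    (∇ × F)_z = ∂F_y/∂x - ∂F_x/∂y = 9x^2 + 3.

On z = 4, (curl F)_z = 9x^2 + 3.

Convert to polar (x = r cos θ, y = r sin θ, dA = r dr dθ); the integrand becomes 9r^2cos(θ)^2 + 3, so

    ∬_D (curl F)_z dA = ∫_0^{2π} ∫_0^{6} (9r^2cos(θ)^2 + 3) · r dr dθ.

Inner (r from 0 to 6): 2916cos(θ)^2 + 54.
Outer (θ from 0 to 2π): 3024π.

Therefore ∮_C F · dr = 3024π.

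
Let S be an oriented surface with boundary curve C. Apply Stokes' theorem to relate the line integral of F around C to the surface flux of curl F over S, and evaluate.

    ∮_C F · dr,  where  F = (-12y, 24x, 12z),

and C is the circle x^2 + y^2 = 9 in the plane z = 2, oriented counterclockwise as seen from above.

Let S be the flat disk x^2 + y^2 ≤ 9 in the plane z = 2, with upward unit normal n̂ = ẑ. By Stokes' theorem,

    ∮_C F · dr = ∬_S (∇ × F) · n̂ dS = ∬_D (curl F)_z dA,

where D is the disk x^2 + y^2 ≤ 9.

Compute the curl of F = (-12y, 24x, 12z):
    (∇ × F)_x = ∂F_z/∂y - ∂F_y/∂z = 0,
    (∇ × F)_y = ∂F_x/∂z - ∂F_z/∂x = 0,
    (∇ × F)_z = ∂F_y/∂x - ∂F_x/∂y = 36.

On z = 2, (curl F)_z = 36.

Convert to polar (x = r cos θ, y = r sin θ, dA = r dr dθ); the integrand becomes 36, so

    ∬_D (curl F)_z dA = ∫_0^{2π} ∫_0^{3} (36) · r dr dθ.

Inner (r from 0 to 3): 162.
Outer (θ from 0 to 2π): 324π.

Therefore ∮_C F · dr = 324π.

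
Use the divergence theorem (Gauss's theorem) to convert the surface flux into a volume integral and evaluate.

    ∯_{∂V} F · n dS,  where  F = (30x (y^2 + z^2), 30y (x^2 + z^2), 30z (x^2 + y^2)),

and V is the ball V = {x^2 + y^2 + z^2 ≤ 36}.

By the divergence theorem,

    ∯_{∂V} F · n dS = ∭_V (∇ · F) dV.

Compute the divergence:
    ∇ · F = ∂F_x/∂x + ∂F_y/∂y + ∂F_z/∂z = 30y^2 + 30z^2 + 30x^2 + 30z^2 + 30x^2 + 30y^2 = 60x^2 + 60y^2 + 60z^2.

In spherical coordinates, x = ρ sin(φ) cos(θ), y = ρ sin(φ) sin(θ), z = ρ cos(φ), dV = ρ^2 sin(φ) dρ dφ dθ, with 0 ≤ ρ ≤ 6, 0 ≤ φ ≤ π, 0 ≤ θ ≤ 2π.

The integrand, after substitution and multiplying by the volume element, becomes (60ρ^2) · ρ^2 sin(φ), so

    ∭_V (∇·F) dV = ∫_0^{2π} ∫_0^{π} ∫_0^{6} (60ρ^2) · ρ^2 sin(φ) dρ dφ dθ.

Inner (ρ from 0 to 6): 93312sin(φ).
Middle (φ from 0 to π): 186624.
Outer (θ from 0 to 2π): 373248π.

Therefore ∯_{∂V} F · n dS = 373248π.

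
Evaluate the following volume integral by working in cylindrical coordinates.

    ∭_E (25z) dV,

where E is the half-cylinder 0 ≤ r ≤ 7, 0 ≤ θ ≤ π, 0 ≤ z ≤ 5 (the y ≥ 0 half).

In cylindrical coordinates, x = r cos(θ), y = r sin(θ), z = z, and dV = r dr dθ dz.

The integrand becomes 25z, so

    ∭_E (25z) dV = ∫_{0}^{π} ∫_{0}^{7} ∫_{0}^{5} (25z) · r dz dr dθ.

Inner (z): 625r/2.
Middle (r from 0 to 7): 30625/4.
Outer (θ): 30625π/4.

Therefore the triple integral equals 30625π/4.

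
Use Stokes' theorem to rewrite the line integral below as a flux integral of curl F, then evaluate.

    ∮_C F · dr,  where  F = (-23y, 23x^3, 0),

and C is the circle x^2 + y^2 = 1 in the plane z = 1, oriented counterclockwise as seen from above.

Let S be the flat disk x^2 + y^2 ≤ 1 in the plane z = 1, with upward unit normal n̂ = ẑ. By Stokes' theorem,

    ∮_C F · dr = ∬_S (∇ × F) · n̂ dS = ∬_D (curl F)_z dA,

where D is the disk x^2 + y^2 ≤ 1.

Compute the curl of F = (-23y, 23x^3, 0):
    (∇ × F)_x = ∂F_z/∂y - ∂F_y/∂z = 0,
    (∇ × F)_y = ∂F_x/∂z - ∂F_z/∂x = 0,
    (∇ × F)_z = ∂F_y/∂x - ∂F_x/∂y = 69x^2 + 23.

On z = 1, (curl F)_z = 69x^2 + 23.

Convert to polar (x = r cos θ, y = r sin θ, dA = r dr dθ); the integrand becomes 69r^2cos(θ)^2 + 23, so

    ∬_D (curl F)_z dA = ∫_0^{2π} ∫_0^{1} (69r^2cos(θ)^2 + 23) · r dr dθ.

Inner (r from 0 to 1): 69cos(θ)^2/4 + 23/2.
Outer (θ from 0 to 2π): 161π/4.

Therefore ∮_C F · dr = 161π/4.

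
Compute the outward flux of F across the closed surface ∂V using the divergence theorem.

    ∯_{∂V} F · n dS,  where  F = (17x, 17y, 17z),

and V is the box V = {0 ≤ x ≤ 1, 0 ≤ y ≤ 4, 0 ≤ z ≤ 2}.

By the divergence theorem,

    ∯_{∂V} F · n dS = ∭_V (∇ · F) dV.

Compute the divergence:
    ∇ · F = ∂F_x/∂x + ∂F_y/∂y + ∂F_z/∂z = 17 + 17 + 17 = 51.

V is a rectangular box, so dV = dx dy dz with 0 ≤ x ≤ 1, 0 ≤ y ≤ 4, 0 ≤ z ≤ 2.

Integrate (51) over V as an iterated integral:

    ∭_V (∇·F) dV = ∫_0^{1} ∫_0^{4} ∫_0^{2} (51) dz dy dx.

Inner (z from 0 to 2): 102.
Middle (y from 0 to 4): 408.
Outer (x from 0 to 1): 408.

Therefore ∯_{∂V} F · n dS = 408.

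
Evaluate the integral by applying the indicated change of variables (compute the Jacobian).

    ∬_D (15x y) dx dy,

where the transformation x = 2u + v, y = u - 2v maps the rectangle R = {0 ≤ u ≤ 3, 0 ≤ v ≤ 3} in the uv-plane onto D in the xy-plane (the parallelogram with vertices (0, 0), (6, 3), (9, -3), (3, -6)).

Compute the Jacobian determinant of (x, y) with respect to (u, v):

    ∂(x,y)/∂(u,v) = | 2  1 | = (2)(-2) - (1)(1) = -5.
                   | 1  -2 |

Its absolute value is |J| = 5 (the area scaling factor).

Substituting x = 2u + v, y = u - 2v into the integrand,

    15x y → 30u^2 - 45u v - 30v^2,

so the integral becomes

    ∬_R (30u^2 - 45u v - 30v^2) · |J| du dv = ∫_0^3 ∫_0^3 (150u^2 - 225u v - 150v^2) dv du.

Inner (v): 450u^2 - 2025u/2 - 1350.
Outer (u): -18225/4.

Therefore ∬_D (15x y) dx dy = -18225/4.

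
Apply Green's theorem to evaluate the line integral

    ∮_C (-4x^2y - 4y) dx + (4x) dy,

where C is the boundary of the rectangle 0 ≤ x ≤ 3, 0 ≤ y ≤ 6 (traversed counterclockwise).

Green's theorem converts the closed line integral into a double integral over the enclosed region D:

    ∮_C P dx + Q dy = ∬_D (∂Q/∂x - ∂P/∂y) dA.

Here P = -4x^2y - 4y, Q = 4x, so

    ∂Q/∂x = 4,    ∂P/∂y = -4x^2 - 4,
    ∂Q/∂x - ∂P/∂y = 4x^2 + 8.

D is the region 0 ≤ x ≤ 3, 0 ≤ y ≤ 6. Evaluating the double integral:

    ∬_D (4x^2 + 8) dA = ∫_0^{3} ∫_0^{6} (4x^2 + 8) dy dx.

Inner (y from 0 to 6): 24x^2 + 48.
Outer (x from 0 to 3): 360.

Therefore ∮_C P dx + Q dy = 360.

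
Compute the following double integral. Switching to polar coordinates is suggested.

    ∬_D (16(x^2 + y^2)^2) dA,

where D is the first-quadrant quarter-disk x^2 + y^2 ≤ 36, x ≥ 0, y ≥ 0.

The region D is 0 ≤ r ≤ 6, 0 ≤ θ ≤ π/2 in polar coordinates, where x = r cos(θ), y = r sin(θ), and dA = r dr dθ.

Under the substitution, the integrand becomes 16r^4, so

    ∬_D (16(x^2 + y^2)^2) dA = ∫_{0}^{π/2} ∫_{0}^{6} (16r^4) · r dr dθ.

Inner integral (in r): ∫_{0}^{6} (16r^4) · r dr = 124416.

Outer integral (in θ): ∫_{0}^{π/2} (124416) dθ = 62208π.

Therefore ∬_D (16(x^2 + y^2)^2) dA = 62208π.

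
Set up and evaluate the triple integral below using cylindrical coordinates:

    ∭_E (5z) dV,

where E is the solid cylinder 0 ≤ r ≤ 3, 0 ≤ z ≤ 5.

In cylindrical coordinates, x = r cos(θ), y = r sin(θ), z = z, and dV = r dr dθ dz.

The integrand becomes 5z, so

    ∭_E (5z) dV = ∫_{0}^{2π} ∫_{0}^{3} ∫_{0}^{5} (5z) · r dz dr dθ.

Inner (z): 125r/2.
Middle (r from 0 to 3): 1125/4.
Outer (θ): 1125π/2.

Therefore the triple integral equals 1125π/2.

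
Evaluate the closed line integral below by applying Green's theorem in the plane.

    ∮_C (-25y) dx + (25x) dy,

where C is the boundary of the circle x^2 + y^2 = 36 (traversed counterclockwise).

Green's theorem converts the closed line integral into a double integral over the enclosed region D:

    ∮_C P dx + Q dy = ∬_D (∂Q/∂x - ∂P/∂y) dA.

Here P = -25y, Q = 25x, so

    ∂Q/∂x = 25,    ∂P/∂y = -25,
    ∂Q/∂x - ∂P/∂y = 50.

D is the region x^2 + y^2 ≤ 36. Evaluating the double integral:

In polar coordinates (x = r cos θ, y = r sin θ, dA = r dr dθ) the integrand becomes 50, so

    ∬_D (50) dA = ∫_0^{2π} ∫_0^{6} (50) · r dr dθ.

Inner (r from 0 to 6): 900.
Outer (θ from 0 to 2π): 1800π.

Therefore ∮_C P dx + Q dy = 1800π.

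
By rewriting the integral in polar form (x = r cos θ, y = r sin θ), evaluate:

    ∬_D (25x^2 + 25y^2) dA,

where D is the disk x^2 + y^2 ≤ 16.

The region D is 0 ≤ r ≤ 4, 0 ≤ θ ≤ 2π in polar coordinates, where x = r cos(θ), y = r sin(θ), and dA = r dr dθ.

Under the substitution, the integrand becomes 25r^2, so

    ∬_D (25x^2 + 25y^2) dA = ∫_{0}^{2π} ∫_{0}^{4} (25r^2) · r dr dθ.

Inner integral (in r): ∫_{0}^{4} (25r^2) · r dr = 1600.

Outer integral (in θ): ∫_{0}^{2π} (1600) dθ = 3200π.

Therefore ∬_D (25x^2 + 25y^2) dA = 3200π.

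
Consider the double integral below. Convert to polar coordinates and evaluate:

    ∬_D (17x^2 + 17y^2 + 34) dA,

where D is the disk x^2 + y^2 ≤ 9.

The region D is 0 ≤ r ≤ 3, 0 ≤ θ ≤ 2π in polar coordinates, where x = r cos(θ), y = r sin(θ), and dA = r dr dθ.

Under the substitution, the integrand becomes 17r^2 + 34, so

    ∬_D (17x^2 + 17y^2 + 34) dA = ∫_{0}^{2π} ∫_{0}^{3} (17r^2 + 34) · r dr dθ.

Inner integral (in r): ∫_{0}^{3} (17r^2 + 34) · r dr = 1989/4.

Outer integral (in θ): ∫_{0}^{2π} (1989/4) dθ = 1989π/2.

Therefore ∬_D (17x^2 + 17y^2 + 34) dA = 1989π/2.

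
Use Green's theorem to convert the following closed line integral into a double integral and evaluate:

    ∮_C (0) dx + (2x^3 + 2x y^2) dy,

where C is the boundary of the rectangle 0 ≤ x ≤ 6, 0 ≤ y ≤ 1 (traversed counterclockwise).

Green's theorem converts the closed line integral into a double integral over the enclosed region D:

    ∮_C P dx + Q dy = ∬_D (∂Q/∂x - ∂P/∂y) dA.

Here P = 0, Q = 2x^3 + 2x y^2, so

    ∂Q/∂x = 6x^2 + 2y^2,    ∂P/∂y = 0,
    ∂Q/∂x - ∂P/∂y = 6x^2 + 2y^2.

D is the region 0 ≤ x ≤ 6, 0 ≤ y ≤ 1. Evaluating the double integral:

    ∬_D (6x^2 + 2y^2) dA = ∫_0^{6} ∫_0^{1} (6x^2 + 2y^2) dy dx.

Inner (y from 0 to 1): 6x^2 + 2/3.
Outer (x from 0 to 6): 436.

Therefore ∮_C P dx + Q dy = 436.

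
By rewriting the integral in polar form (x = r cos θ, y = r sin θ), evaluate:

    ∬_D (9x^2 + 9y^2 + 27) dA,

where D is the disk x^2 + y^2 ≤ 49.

The region D is 0 ≤ r ≤ 7, 0 ≤ θ ≤ 2π in polar coordinates, where x = r cos(θ), y = r sin(θ), and dA = r dr dθ.

Under the substitution, the integrand becomes 9r^2 + 27, so

    ∬_D (9x^2 + 9y^2 + 27) dA = ∫_{0}^{2π} ∫_{0}^{7} (9r^2 + 27) · r dr dθ.

Inner integral (in r): ∫_{0}^{7} (9r^2 + 27) · r dr = 24255/4.

Outer integral (in θ): ∫_{0}^{2π} (24255/4) dθ = 24255π/2.

Therefore ∬_D (9x^2 + 9y^2 + 27) dA = 24255π/2.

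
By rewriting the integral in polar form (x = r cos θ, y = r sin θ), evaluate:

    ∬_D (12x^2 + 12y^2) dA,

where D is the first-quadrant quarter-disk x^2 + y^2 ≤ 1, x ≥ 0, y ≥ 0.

The region D is 0 ≤ r ≤ 1, 0 ≤ θ ≤ π/2 in polar coordinates, where x = r cos(θ), y = r sin(θ), and dA = r dr dθ.

Under the substitution, the integrand becomes 12r^2, so

    ∬_D (12x^2 + 12y^2) dA = ∫_{0}^{π/2} ∫_{0}^{1} (12r^2) · r dr dθ.

Inner integral (in r): ∫_{0}^{1} (12r^2) · r dr = 3.

Outer integral (in θ): ∫_{0}^{π/2} (3) dθ = 3π/2.

Therefore ∬_D (12x^2 + 12y^2) dA = 3π/2.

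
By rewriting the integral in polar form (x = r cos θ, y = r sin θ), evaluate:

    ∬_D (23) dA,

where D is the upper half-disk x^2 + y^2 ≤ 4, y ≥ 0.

The region D is 0 ≤ r ≤ 2, 0 ≤ θ ≤ π in polar coordinates, where x = r cos(θ), y = r sin(θ), and dA = r dr dθ.

Under the substitution, the integrand becomes 23, so

    ∬_D (23) dA = ∫_{0}^{π} ∫_{0}^{2} (23) · r dr dθ.

Inner integral (in r): ∫_{0}^{2} (23) · r dr = 46.

Outer integral (in θ): ∫_{0}^{π} (46) dθ = 46π.

Therefore ∬_D (23) dA = 46π.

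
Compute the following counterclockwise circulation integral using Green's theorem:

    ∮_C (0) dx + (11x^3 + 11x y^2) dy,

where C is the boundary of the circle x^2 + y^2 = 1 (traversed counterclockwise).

Green's theorem converts the closed line integral into a double integral over the enclosed region D:

    ∮_C P dx + Q dy = ∬_D (∂Q/∂x - ∂P/∂y) dA.

Here P = 0, Q = 11x^3 + 11x y^2, so

    ∂Q/∂x = 33x^2 + 11y^2,    ∂P/∂y = 0,
    ∂Q/∂x - ∂P/∂y = 33x^2 + 11y^2.

D is the region x^2 + y^2 ≤ 1. Evaluating the double integral:

In polar coordinates (x = r cos θ, y = r sin θ, dA = r dr dθ) the integrand becomes 11r^2(cos(2θ) + 2), so

    ∬_D (33x^2 + 11y^2) dA = ∫_0^{2π} ∫_0^{1} (11r^2(cos(2θ) + 2)) · r dr dθ.

Inner (r from 0 to 1): 11cos(2θ)/4 + 11/2.
Outer (θ from 0 to 2π): 11π.

Therefore ∮_C P dx + Q dy = 11π.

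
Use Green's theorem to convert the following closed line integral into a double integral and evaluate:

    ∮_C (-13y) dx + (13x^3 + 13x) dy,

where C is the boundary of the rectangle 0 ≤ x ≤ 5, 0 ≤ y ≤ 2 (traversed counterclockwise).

Green's theorem converts the closed line integral into a double integral over the enclosed region D:

    ∮_C P dx + Q dy = ∬_D (∂Q/∂x - ∂P/∂y) dA.

Here P = -13y, Q = 13x^3 + 13x, so

    ∂Q/∂x = 39x^2 + 13,    ∂P/∂y = -13,
    ∂Q/∂x - ∂P/∂y = 39x^2 + 26.

D is the region 0 ≤ x ≤ 5, 0 ≤ y ≤ 2. Evaluating the double integral:

    ∬_D (39x^2 + 26) dA = ∫_0^{5} ∫_0^{2} (39x^2 + 26) dy dx.

Inner (y from 0 to 2): 78x^2 + 52.
Outer (x from 0 to 5): 3510.

Therefore ∮_C P dx + Q dy = 3510.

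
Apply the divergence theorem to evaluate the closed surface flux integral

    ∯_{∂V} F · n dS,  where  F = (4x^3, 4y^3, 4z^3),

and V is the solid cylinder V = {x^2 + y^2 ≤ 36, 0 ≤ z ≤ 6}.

By the divergence theorem,

    ∯_{∂V} F · n dS = ∭_V (∇ · F) dV.

Compute the divergence:
    ∇ · F = ∂F_x/∂x + ∂F_y/∂y + ∂F_z/∂z = 12x^2 + 12y^2 + 12z^2.

In cylindrical coordinates, x = r cos(θ), y = r sin(θ), z = z, dV = r dr dθ dz, with 0 ≤ r ≤ 6, 0 ≤ θ ≤ 2π, 0 ≤ z ≤ 6.

The integrand, after substitution and multiplying by the volume element, becomes (12r^2 + 12z^2) · r, so

    ∭_V (∇·F) dV = ∫_0^{2π} ∫_0^{6} ∫_0^{6} (12r^2 + 12z^2) · r dz dr dθ.

Inner (z from 0 to 6): 72r (r^2 + 12).
Middle (r from 0 to 6): 38880.
Outer (θ from 0 to 2π): 77760π.

Therefore ∯_{∂V} F · n dS = 77760π.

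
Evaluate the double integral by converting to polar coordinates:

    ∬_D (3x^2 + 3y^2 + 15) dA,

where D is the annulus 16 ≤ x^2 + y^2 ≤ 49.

The region D is 4 ≤ r ≤ 7, 0 ≤ θ ≤ 2π in polar coordinates, where x = r cos(θ), y = r sin(θ), and dA = r dr dθ.

Under the substitution, the integrand becomes 3r^2 + 15, so

    ∬_D (3x^2 + 3y^2 + 15) dA = ∫_{0}^{2π} ∫_{4}^{7} (3r^2 + 15) · r dr dθ.

Inner integral (in r): ∫_{4}^{7} (3r^2 + 15) · r dr = 7425/4.

Outer integral (in θ): ∫_{0}^{2π} (7425/4) dθ = 7425π/2.

Therefore ∬_D (3x^2 + 3y^2 + 15) dA = 7425π/2.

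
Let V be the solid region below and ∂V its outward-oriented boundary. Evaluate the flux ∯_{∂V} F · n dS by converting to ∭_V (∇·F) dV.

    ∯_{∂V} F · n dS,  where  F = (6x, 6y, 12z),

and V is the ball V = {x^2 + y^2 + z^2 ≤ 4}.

By the divergence theorem,

    ∯_{∂V} F · n dS = ∭_V (∇ · F) dV.

Compute the divergence:
    ∇ · F = ∂F_x/∂x + ∂F_y/∂y + ∂F_z/∂z = 6 + 6 + 12 = 24.

In spherical coordinates, x = ρ sin(φ) cos(θ), y = ρ sin(φ) sin(θ), z = ρ cos(φ), dV = ρ^2 sin(φ) dρ dφ dθ, with 0 ≤ ρ ≤ 2, 0 ≤ φ ≤ π, 0 ≤ θ ≤ 2π.

The integrand, after substitution and multiplying by the volume element, becomes (24) · ρ^2 sin(φ), so

    ∭_V (∇·F) dV = ∫_0^{2π} ∫_0^{π} ∫_0^{2} (24) · ρ^2 sin(φ) dρ dφ dθ.

Inner (ρ from 0 to 2): 64sin(φ).
Middle (φ from 0 to π): 128.
Outer (θ from 0 to 2π): 256π.

Therefore ∯_{∂V} F · n dS = 256π.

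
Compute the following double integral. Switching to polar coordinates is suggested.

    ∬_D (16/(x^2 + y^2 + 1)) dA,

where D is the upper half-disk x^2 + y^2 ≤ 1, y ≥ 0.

The region D is 0 ≤ r ≤ 1, 0 ≤ θ ≤ π in polar coordinates, where x = r cos(θ), y = r sin(θ), and dA = r dr dθ.

Under the substitution, the integrand becomes 16/(r^2 + 1), so

    ∬_D (16/(x^2 + y^2 + 1)) dA = ∫_{0}^{π} ∫_{0}^{1} (16/(r^2 + 1)) · r dr dθ.

Inner integral (in r): ∫_{0}^{1} (16/(r^2 + 1)) · r dr = log(256).

Outer integral (in θ): ∫_{0}^{π} (log(256)) dθ = log(256^π).

Therefore ∬_D (16/(x^2 + y^2 + 1)) dA = log(256^π).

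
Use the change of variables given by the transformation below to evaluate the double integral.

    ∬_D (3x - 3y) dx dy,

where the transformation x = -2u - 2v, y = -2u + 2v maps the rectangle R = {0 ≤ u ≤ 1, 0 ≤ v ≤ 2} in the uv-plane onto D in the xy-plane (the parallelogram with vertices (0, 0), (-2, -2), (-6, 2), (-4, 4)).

Compute the Jacobian determinant of (x, y) with respect to (u, v):

    ∂(x,y)/∂(u,v) = | -2  -2 | = (-2)(2) - (-2)(-2) = -8.
                   | -2  2 |

Its absolute value is |J| = 8 (the area scaling factor).

Substituting x = -2u - 2v, y = -2u + 2v into the integrand,

    3x - 3y → -12v,

so the integral becomes

    ∬_R (-12v) · |J| du dv = ∫_0^1 ∫_0^2 (-96v) dv du.

Inner (v): -192.
Outer (u): -192.

Therefore ∬_D (3x - 3y) dx dy = -192.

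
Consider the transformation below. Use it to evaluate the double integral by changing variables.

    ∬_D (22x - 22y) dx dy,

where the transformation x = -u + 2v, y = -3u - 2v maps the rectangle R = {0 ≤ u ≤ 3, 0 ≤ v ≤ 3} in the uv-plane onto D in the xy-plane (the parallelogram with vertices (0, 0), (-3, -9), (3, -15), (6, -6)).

Compute the Jacobian determinant of (x, y) with respect to (u, v):

    ∂(x,y)/∂(u,v) = | -1  2 | = (-1)(-2) - (2)(-3) = 8.
                   | -3  -2 |

Its absolute value is |J| = 8 (the area scaling factor).

Substituting x = -u + 2v, y = -3u - 2v into the integrand,

    22x - 22y → 44u + 88v,

so the integral becomes

    ∬_R (44u + 88v) · |J| du dv = ∫_0^3 ∫_0^3 (352u + 704v) dv du.

Inner (v): 1056u + 3168.
Outer (u): 14256.

Therefore ∬_D (22x - 22y) dx dy = 14256.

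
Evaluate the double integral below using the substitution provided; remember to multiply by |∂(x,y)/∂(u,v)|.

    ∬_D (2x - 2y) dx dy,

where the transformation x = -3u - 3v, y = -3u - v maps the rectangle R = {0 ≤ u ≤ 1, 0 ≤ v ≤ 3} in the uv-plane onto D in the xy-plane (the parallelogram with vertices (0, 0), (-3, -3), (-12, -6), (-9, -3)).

Compute the Jacobian determinant of (x, y) with respect to (u, v):

    ∂(x,y)/∂(u,v) = | -3  -3 | = (-3)(-1) - (-3)(-3) = -6.
                   | -3  -1 |

Its absolute value is |J| = 6 (the area scaling factor).

Substituting x = -3u - 3v, y = -3u - v into the integrand,

    2x - 2y → -4v,

so the integral becomes

    ∬_R (-4v) · |J| du dv = ∫_0^1 ∫_0^3 (-24v) dv du.

Inner (v): -108.
Outer (u): -108.

Therefore ∬_D (2x - 2y) dx dy = -108.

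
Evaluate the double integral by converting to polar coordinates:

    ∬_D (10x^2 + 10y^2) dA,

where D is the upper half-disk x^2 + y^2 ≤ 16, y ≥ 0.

The region D is 0 ≤ r ≤ 4, 0 ≤ θ ≤ π in polar coordinates, where x = r cos(θ), y = r sin(θ), and dA = r dr dθ.

Under the substitution, the integrand becomes 10r^2, so

    ∬_D (10x^2 + 10y^2) dA = ∫_{0}^{π} ∫_{0}^{4} (10r^2) · r dr dθ.

Inner integral (in r): ∫_{0}^{4} (10r^2) · r dr = 640.

Outer integral (in θ): ∫_{0}^{π} (640) dθ = 640π.

Therefore ∬_D (10x^2 + 10y^2) dA = 640π.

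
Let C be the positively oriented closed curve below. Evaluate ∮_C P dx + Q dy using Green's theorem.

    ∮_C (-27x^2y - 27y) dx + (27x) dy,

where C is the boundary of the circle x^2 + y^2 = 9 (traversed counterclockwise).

Green's theorem converts the closed line integral into a double integral over the enclosed region D:

    ∮_C P dx + Q dy = ∬_D (∂Q/∂x - ∂P/∂y) dA.

Here P = -27x^2y - 27y, Q = 27x, so

    ∂Q/∂x = 27,    ∂P/∂y = -27x^2 - 27,
    ∂Q/∂x - ∂P/∂y = 27x^2 + 54.

D is the region x^2 + y^2 ≤ 9. Evaluating the double integral:

In polar coordinates (x = r cos θ, y = r sin θ, dA = r dr dθ) the integrand becomes 27r^2cos(θ)^2 + 54, so

    ∬_D (27x^2 + 54) dA = ∫_0^{2π} ∫_0^{3} (27r^2cos(θ)^2 + 54) · r dr dθ.

Inner (r from 0 to 3): 2187cos(θ)^2/4 + 243.
Outer (θ from 0 to 2π): 4131π/4.

Therefore ∮_C P dx + Q dy = 4131π/4.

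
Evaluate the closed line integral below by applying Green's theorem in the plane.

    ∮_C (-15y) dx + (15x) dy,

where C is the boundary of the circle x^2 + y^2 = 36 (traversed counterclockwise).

Green's theorem converts the closed line integral into a double integral over the enclosed region D:

    ∮_C P dx + Q dy = ∬_D (∂Q/∂x - ∂P/∂y) dA.

Here P = -15y, Q = 15x, so

    ∂Q/∂x = 15,    ∂P/∂y = -15,
    ∂Q/∂x - ∂P/∂y = 30.

D is the region x^2 + y^2 ≤ 36. Evaluating the double integral:

In polar coordinates (x = r cos θ, y = r sin θ, dA = r dr dθ) the integrand becomes 30, so

    ∬_D (30) dA = ∫_0^{2π} ∫_0^{6} (30) · r dr dθ.

Inner (r from 0 to 6): 540.
Outer (θ from 0 to 2π): 1080π.

Therefore ∮_C P dx + Q dy = 1080π.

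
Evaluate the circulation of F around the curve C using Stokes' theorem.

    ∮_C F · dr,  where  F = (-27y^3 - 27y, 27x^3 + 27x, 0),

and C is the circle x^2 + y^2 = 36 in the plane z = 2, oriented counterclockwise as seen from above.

Let S be the flat disk x^2 + y^2 ≤ 36 in the plane z = 2, with upward unit normal n̂ = ẑ. By Stokes' theorem,

    ∮_C F · dr = ∬_S (∇ × F) · n̂ dS = ∬_D (curl F)_z dA,

where D is the disk x^2 + y^2 ≤ 36.

Compute the curl of F = (-27y^3 - 27y, 27x^3 + 27x, 0):
    (∇ × F)_x = ∂F_z/∂y - ∂F_y/∂z = 0,
    (∇ × F)_y = ∂F_x/∂z - ∂F_z/∂x = 0,
    (∇ × F)_z = ∂F_y/∂x - ∂F_x/∂y = 81x^2 + 81y^2 + 54.

On z = 2, (curl F)_z = 81x^2 + 81y^2 + 54.

Convert to polar (x = r cos θ, y = r sin θ, dA = r dr dθ); the integrand becomes 81r^2 + 54, so

    ∬_D (curl F)_z dA = ∫_0^{2π} ∫_0^{6} (81r^2 + 54) · r dr dθ.

Inner (r from 0 to 6): 27216.
Outer (θ from 0 to 2π): 54432π.

Therefore ∮_C F · dr = 54432π.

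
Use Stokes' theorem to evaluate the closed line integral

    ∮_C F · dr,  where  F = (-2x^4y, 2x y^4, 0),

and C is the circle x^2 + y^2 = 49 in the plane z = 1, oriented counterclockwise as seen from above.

Let S be the flat disk x^2 + y^2 ≤ 49 in the plane z = 1, with upward unit normal n̂ = ẑ. By Stokes' theorem,

    ∮_C F · dr = ∬_S (∇ × F) · n̂ dS = ∬_D (curl F)_z dA,

where D is the disk x^2 + y^2 ≤ 49.

Compute the curl of F = (-2x^4y, 2x y^4, 0):
    (∇ × F)_x = ∂F_z/∂y - ∂F_y/∂z = 0,
    (∇ × F)_y = ∂F_x/∂z - ∂F_z/∂x = 0,
    (∇ × F)_z = ∂F_y/∂x - ∂F_x/∂y = 2x^4 + 2y^4.

On z = 1, (curl F)_z = 2x^4 + 2y^4.

Convert to polar (x = r cos θ, y = r sin θ, dA = r dr dθ); the integrand becomes 2r^4(sin(θ)^4 + cos(θ)^4), so

    ∬_D (curl F)_z dA = ∫_0^{2π} ∫_0^{7} (2r^4(sin(θ)^4 + cos(θ)^4)) · r dr dθ.

Inner (r from 0 to 7): 117649sin(θ)^4/3 + 117649cos(θ)^4/3.
Outer (θ from 0 to 2π): 117649π/2.

Therefore ∮_C F · dr = 117649π/2.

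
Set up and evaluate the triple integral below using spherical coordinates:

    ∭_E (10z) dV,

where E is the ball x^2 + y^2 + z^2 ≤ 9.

In spherical coordinates, x = ρ sin(φ) cos(θ), y = ρ sin(φ) sin(θ), z = ρ cos(φ), and dV = ρ^2 sin(φ) dρ dφ dθ.

The integrand becomes 10ρ cos(φ), so

    ∭_E (10z) dV = ∫_{0}^{2π} ∫_{0}^{π} ∫_{0}^{3} (10ρ cos(φ)) · ρ^2 sin(φ) dρ dφ dθ.

Inner (ρ): 405sin(2φ)/4.
Middle (φ): 0.
Outer (θ): 0.

Therefore the triple integral equals 0.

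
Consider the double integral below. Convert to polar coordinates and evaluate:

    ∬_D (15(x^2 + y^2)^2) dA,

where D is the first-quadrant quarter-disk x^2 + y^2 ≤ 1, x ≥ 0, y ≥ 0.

The region D is 0 ≤ r ≤ 1, 0 ≤ θ ≤ π/2 in polar coordinates, where x = r cos(θ), y = r sin(θ), and dA = r dr dθ.

Under the substitution, the integrand becomes 15r^4, so

    ∬_D (15(x^2 + y^2)^2) dA = ∫_{0}^{π/2} ∫_{0}^{1} (15r^4) · r dr dθ.

Inner integral (in r): ∫_{0}^{1} (15r^4) · r dr = 5/2.

Outer integral (in θ): ∫_{0}^{π/2} (5/2) dθ = 5π/4.

Therefore ∬_D (15(x^2 + y^2)^2) dA = 5π/4.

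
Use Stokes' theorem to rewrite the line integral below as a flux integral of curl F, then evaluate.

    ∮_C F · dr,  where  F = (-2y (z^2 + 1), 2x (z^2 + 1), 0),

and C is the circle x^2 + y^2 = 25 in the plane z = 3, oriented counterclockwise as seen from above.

Let S be the flat disk x^2 + y^2 ≤ 25 in the plane z = 3, with upward unit normal n̂ = ẑ. By Stokes' theorem,

    ∮_C F · dr = ∬_S (∇ × F) · n̂ dS = ∬_D (curl F)_z dA,

where D is the disk x^2 + y^2 ≤ 25.

Compute the curl of F = (-2y (z^2 + 1), 2x (z^2 + 1), 0):
    (∇ × F)_x = ∂F_z/∂y - ∂F_y/∂z = -4x z,
    (∇ × F)_y = ∂F_x/∂z - ∂F_z/∂x = -4y z,
    (∇ × F)_z = ∂F_y/∂x - ∂F_x/∂y = 4z^2 + 4.

On z = 3, (curl F)_z = 40.

Convert to polar (x = r cos θ, y = r sin θ, dA = r dr dθ); the integrand becomes 40, so

    ∬_D (curl F)_z dA = ∫_0^{2π} ∫_0^{5} (40) · r dr dθ.

Inner (r from 0 to 5): 500.
Outer (θ from 0 to 2π): 1000π.

Therefore ∮_C F · dr = 1000π.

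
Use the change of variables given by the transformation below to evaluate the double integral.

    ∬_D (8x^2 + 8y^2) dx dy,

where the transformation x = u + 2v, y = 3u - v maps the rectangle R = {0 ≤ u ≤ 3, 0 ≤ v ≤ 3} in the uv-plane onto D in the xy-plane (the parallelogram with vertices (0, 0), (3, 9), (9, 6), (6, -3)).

Compute the Jacobian determinant of (x, y) with respect to (u, v):

    ∂(x,y)/∂(u,v) = | 1  2 | = (1)(-1) - (2)(3) = -7.
                   | 3  -1 |

Its absolute value is |J| = 7 (the area scaling factor).

Substituting x = u + 2v, y = 3u - v into the integrand,

    8x^2 + 8y^2 → 80u^2 - 16u v + 40v^2,

so the integral becomes

    ∬_R (80u^2 - 16u v + 40v^2) · |J| du dv = ∫_0^3 ∫_0^3 (560u^2 - 112u v + 280v^2) dv du.

Inner (v): 1680u^2 - 504u + 2520.
Outer (u): 20412.

Therefore ∬_D (8x^2 + 8y^2) dx dy = 20412.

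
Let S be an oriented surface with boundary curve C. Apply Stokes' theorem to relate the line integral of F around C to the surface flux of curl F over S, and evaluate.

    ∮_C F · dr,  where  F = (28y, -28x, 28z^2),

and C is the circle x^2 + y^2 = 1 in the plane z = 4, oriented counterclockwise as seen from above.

Let S be the flat disk x^2 + y^2 ≤ 1 in the plane z = 4, with upward unit normal n̂ = ẑ. By Stokes' theorem,

    ∮_C F · dr = ∬_S (∇ × F) · n̂ dS = ∬_D (curl F)_z dA,

where D is the disk x^2 + y^2 ≤ 1.

Compute the curl of F = (28y, -28x, 28z^2):
    (∇ × F)_x = ∂F_z/∂y - ∂F_y/∂z = 0,
    (∇ × F)_y = ∂F_x/∂z - ∂F_z/∂x = 0,
    (∇ × F)_z = ∂F_y/∂x - ∂F_x/∂y = -56.

On z = 4, (curl F)_z = -56.

Convert to polar (x = r cos θ, y = r sin θ, dA = r dr dθ); the integrand becomes -56, so

    ∬_D (curl F)_z dA = ∫_0^{2π} ∫_0^{1} (-56) · r dr dθ.

Inner (r from 0 to 1): -28.
Outer (θ from 0 to 2π): -56π.

Therefore ∮_C F · dr = -56π.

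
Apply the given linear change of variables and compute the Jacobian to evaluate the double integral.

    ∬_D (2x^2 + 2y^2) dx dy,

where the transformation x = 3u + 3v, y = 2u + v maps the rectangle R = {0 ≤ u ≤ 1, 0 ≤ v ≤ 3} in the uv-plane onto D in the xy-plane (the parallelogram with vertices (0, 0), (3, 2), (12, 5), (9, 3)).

Compute the Jacobian determinant of (x, y) with respect to (u, v):

    ∂(x,y)/∂(u,v) = | 3  3 | = (3)(1) - (3)(2) = -3.
                   | 2  1 |

Its absolute value is |J| = 3 (the area scaling factor).

Substituting x = 3u + 3v, y = 2u + v into the integrand,

    2x^2 + 2y^2 → 26u^2 + 44u v + 20v^2,

so the integral becomes

    ∬_R (26u^2 + 44u v + 20v^2) · |J| du dv = ∫_0^1 ∫_0^3 (78u^2 + 132u v + 60v^2) dv du.

Inner (v): 234u^2 + 594u + 540.
Outer (u): 915.

Therefore ∬_D (2x^2 + 2y^2) dx dy = 915.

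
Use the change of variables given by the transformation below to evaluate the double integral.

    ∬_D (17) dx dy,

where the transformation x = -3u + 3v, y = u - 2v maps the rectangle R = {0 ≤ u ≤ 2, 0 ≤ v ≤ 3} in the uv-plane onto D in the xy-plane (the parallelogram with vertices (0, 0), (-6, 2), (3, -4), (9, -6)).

Compute the Jacobian determinant of (x, y) with respect to (u, v):

    ∂(x,y)/∂(u,v) = | -3  3 | = (-3)(-2) - (3)(1) = 3.
                   | 1  -2 |

Its absolute value is |J| = 3 (the area scaling factor).

Substituting x = -3u + 3v, y = u - 2v into the integrand,

    17 → 17,

so the integral becomes

    ∬_R (17) · |J| du dv = ∫_0^2 ∫_0^3 (51) dv du.

Inner (v): 153.
Outer (u): 306.

Therefore ∬_D (17) dx dy = 306.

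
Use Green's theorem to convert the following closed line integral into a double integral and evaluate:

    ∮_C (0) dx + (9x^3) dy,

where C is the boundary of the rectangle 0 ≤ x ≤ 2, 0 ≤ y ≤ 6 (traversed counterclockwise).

Green's theorem converts the closed line integral into a double integral over the enclosed region D:

    ∮_C P dx + Q dy = ∬_D (∂Q/∂x - ∂P/∂y) dA.

Here P = 0, Q = 9x^3, so

    ∂Q/∂x = 27x^2,    ∂P/∂y = 0,
    ∂Q/∂x - ∂P/∂y = 27x^2.

D is the region 0 ≤ x ≤ 2, 0 ≤ y ≤ 6. Evaluating the double integral:

    ∬_D (27x^2) dA = ∫_0^{2} ∫_0^{6} (27x^2) dy dx.

Inner (y from 0 to 6): 162x^2.
Outer (x from 0 to 2): 432.

Therefore ∮_C P dx + Q dy = 432.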